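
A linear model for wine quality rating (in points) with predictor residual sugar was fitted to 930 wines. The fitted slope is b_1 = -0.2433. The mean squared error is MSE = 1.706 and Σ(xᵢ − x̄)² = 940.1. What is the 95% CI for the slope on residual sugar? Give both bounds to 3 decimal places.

(-0.327, -0.160)

SE(b_1) = √(MSE/Sₓₓ) = √(1.706/940.1) = 0.0425993.
df = n − 2 = 928.
t* = t_{0.025, 928} = 1.962524.
Margin = t* × SE = 1.962524 × 0.0425993 = 0.08360.
CI: -0.2433 ± 0.08360 → (-0.327, -0.160).
With 95% confidence, each one-unit increase in residual sugar is associated with a change of between -0.327 and -0.160 points in wine quality rating.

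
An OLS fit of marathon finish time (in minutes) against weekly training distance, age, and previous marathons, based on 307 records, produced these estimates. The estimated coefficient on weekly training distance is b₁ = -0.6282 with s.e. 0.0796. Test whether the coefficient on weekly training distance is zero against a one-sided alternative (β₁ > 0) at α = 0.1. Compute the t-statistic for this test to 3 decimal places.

H₀: β₁ = 0 vs H₁: β₁ > 0.
t = (b₁ − β₁⁰)/SE = -0.6282 / 0.0796 = -7.892.
df = n − k − 1 = 307 − 3 − 1 = 303.
One-sided p ≈ 1.0000, which is ≥ 0.1, so fail to reject H₀.
The data do not give significant evidence that the true slope on weekly training distance is positive, holding the other predictors fixed.

t = -7.892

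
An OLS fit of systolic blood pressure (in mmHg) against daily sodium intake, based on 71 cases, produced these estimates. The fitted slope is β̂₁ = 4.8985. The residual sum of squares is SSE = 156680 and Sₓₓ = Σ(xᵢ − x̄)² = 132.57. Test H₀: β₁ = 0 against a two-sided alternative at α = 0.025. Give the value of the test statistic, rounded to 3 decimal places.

t = 1.184

MSE = SSE/(n − 2) = 156680/69 = 2270.72.
SE(β̂₁) = √(MSE/Sₓₓ) = √(2270.72/132.57) = 4.13866.
t = 4.8985 / 4.13866 = 1.184.
df = n − 2 = 69.
Two-sided p ≈ 0.2406, which is ≥ 0.025, so fail to reject H₀.
The data do not give significant evidence of an association between daily sodium intake and systolic blood pressure.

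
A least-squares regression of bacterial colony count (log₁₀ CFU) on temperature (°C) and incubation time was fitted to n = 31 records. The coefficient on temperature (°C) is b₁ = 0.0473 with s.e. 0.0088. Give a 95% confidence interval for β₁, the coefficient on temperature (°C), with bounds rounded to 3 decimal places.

(0.029, 0.065)

df = n − k − 1 = 31 − 2 − 1 = 28.
t* = t_{0.025, 28} = 2.048407.
Margin = t* × SE = 2.048407 × 0.0088 = 0.01803.
CI: 0.0473 ± 0.01803 → (0.029, 0.065).
With 95% confidence, each one-unit increase in temperature (°C) is associated with a change of between 0.029 and 0.065 log₁₀ CFU in bacterial colony count, holding the other predictors fixed.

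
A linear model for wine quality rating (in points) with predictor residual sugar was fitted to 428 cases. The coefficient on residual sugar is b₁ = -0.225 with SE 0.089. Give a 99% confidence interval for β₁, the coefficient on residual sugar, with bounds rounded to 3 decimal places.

(-0.455, 0.005)

df = n − 2 = 428 − 2 = 426.
t* = t_{0.005, 426} = 2.587419.
Margin = t* × SE = 2.587419 × 0.089 = 0.23028.
CI: -0.225 ± 0.23028 → (-0.455, 0.005).
With 99% confidence, each one-unit increase in residual sugar is associated with a change of between -0.455 and 0.005 points in wine quality rating.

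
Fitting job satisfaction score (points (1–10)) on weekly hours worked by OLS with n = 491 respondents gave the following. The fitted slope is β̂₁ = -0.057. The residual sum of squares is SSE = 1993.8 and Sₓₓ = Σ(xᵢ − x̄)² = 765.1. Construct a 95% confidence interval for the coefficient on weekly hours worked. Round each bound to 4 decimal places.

(-0.2004, 0.0864)

MSE = SSE/(n − 2) = 1993.8/489 = 4.0773.
SE(β̂₁) = √(MSE/Sₓₓ) = √(4.0773/765.1) = 0.0730007.
df = n − 2 = 489.
t* = t_{0.025, 489} = 1.964827.
Margin = t* × SE = 1.964827 × 0.0730007 = 0.143434.
CI: -0.057 ± 0.143434 → (-0.2004, 0.0864).
With 95% confidence, each one-unit increase in weekly hours worked is associated with a change of between -0.2004 and 0.0864 points (1–10) in job satisfaction score.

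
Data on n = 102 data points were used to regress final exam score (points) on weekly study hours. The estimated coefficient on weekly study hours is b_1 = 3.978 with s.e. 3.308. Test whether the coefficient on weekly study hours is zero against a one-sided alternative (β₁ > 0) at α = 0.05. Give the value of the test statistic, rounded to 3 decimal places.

H₀: β₁ = 0 vs H₁: β₁ > 0.
t = (b_1 − β₁⁰)/SE = 3.978 / 3.308 = 1.203.
df = n − 2 = 102 − 2 = 100.
One-sided p ≈ 0.1160, which is ≥ 0.05, so fail to reject H₀.
The data do not give significant evidence that the true slope on weekly study hours is positive.

t = 1.203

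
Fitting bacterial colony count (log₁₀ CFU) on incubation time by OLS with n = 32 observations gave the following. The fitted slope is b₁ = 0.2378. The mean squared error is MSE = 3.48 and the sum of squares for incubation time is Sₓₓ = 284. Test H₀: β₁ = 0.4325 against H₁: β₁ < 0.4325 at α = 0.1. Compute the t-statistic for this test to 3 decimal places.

t = -1.759

SE(b₁) = √(MSE/Sₓₓ) = √(3.48/284) = 0.110696.
t = (0.2378 − 0.4325) / 0.110696 = -1.759.
df = n − 2 = 30.
One-sided p ≈ 0.0444, which is < 0.1, so reject H₀.
There is evidence that the true slope on incubation time is below 0.4325 log₁₀ CFU per unit.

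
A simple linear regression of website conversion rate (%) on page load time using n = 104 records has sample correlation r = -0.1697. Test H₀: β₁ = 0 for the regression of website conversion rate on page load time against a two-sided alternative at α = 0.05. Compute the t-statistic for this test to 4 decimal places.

t = r·√(n − 2)/√(1 − r²) = -0.1697·√102/√0.971202 = -1.7391.
df = n − 2 = 102.
Two-sided p ≈ 0.0850, which is ≥ 0.05, so fail to reject H₀.
The data do not give significant evidence of a linear association between page load time and website conversion rate.

t = -1.7391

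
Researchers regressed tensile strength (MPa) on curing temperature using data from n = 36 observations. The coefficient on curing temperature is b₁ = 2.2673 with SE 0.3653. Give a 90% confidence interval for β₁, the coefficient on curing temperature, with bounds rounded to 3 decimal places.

(1.650, 2.885)

df = n − 2 = 36 − 2 = 34.
t* = t_{0.05, 34} = 1.690924.
Margin = t* × SE = 1.690924 × 0.3653 = 0.61769.
CI: 2.2673 ± 0.61769 → (1.650, 2.885).
With 90% confidence, each one-unit increase in curing temperature is associated with a change of between 1.650 and 2.885 MPa in tensile strength.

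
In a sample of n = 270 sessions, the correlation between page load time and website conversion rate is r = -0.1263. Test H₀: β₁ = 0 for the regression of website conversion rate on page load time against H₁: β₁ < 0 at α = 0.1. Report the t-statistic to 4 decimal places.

t = -2.0843

t = r·√(n − 2)/√(1 − r²) = -0.1263·√268/√0.984048 = -2.0843.
df = n − 2 = 268.
One-sided p ≈ 0.0190, which is < 0.1, so reject H₀.
There is evidence of a linear association between page load time and website conversion rate.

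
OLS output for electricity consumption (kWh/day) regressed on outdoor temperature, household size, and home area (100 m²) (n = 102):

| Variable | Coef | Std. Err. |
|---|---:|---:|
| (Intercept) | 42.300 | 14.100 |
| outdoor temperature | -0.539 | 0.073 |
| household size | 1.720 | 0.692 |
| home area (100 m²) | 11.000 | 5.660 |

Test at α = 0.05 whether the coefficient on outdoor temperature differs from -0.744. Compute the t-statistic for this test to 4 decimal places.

t = 2.8082

Read off: b = -0.539, SE = 0.073 for outdoor temperature.
H₀: β₁ = -0.744 vs H₁: β₁ ≠ -0.744.
t = (-0.539 − (-0.744)) / 0.073 = 2.8082.
df = n − k − 1 = 102 − 3 − 1 = 98.
Two-sided p ≈ 0.0060, which is < 0.05, so reject H₀.
There is evidence that the true slope on outdoor temperature differs from -0.744 kWh/day per unit, holding the other predictors fixed.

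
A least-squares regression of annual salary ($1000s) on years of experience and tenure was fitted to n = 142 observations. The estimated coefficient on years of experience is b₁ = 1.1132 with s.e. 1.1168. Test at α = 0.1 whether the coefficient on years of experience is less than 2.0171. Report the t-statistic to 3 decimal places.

t = -0.809

H₀: β₁ = 2.0171 vs H₁: β₁ < 2.0171.
t = (b₁ − β₁⁰)/SE = (1.1132 − 2.0171) / 1.1168 = -0.809.
df = n − k − 1 = 142 − 2 − 1 = 139.
One-sided p ≈ 0.2098, which is ≥ 0.1, so fail to reject H₀.
The data do not give significant evidence that the true slope on years of experience is below 2.0171 $1000s per unit, holding the other predictors fixed.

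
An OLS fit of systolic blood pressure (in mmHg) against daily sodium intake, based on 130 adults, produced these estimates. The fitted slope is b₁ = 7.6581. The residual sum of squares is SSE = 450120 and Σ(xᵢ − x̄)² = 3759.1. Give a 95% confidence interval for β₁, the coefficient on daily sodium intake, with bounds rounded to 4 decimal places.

MSE = SSE/(n − 2) = 450120/128 = 3516.56.
SE(b₁) = √(MSE/Sₓₓ) = √(3516.56/3759.1) = 0.967202.
df = n − 2 = 128.
t* = t_{0.025, 128} = 1.978671.
Margin = t* × SE = 1.978671 × 0.967202 = 1.913775.
CI: 7.6581 ± 1.913775 → (5.7443, 9.5719).
With 95% confidence, each one-unit increase in daily sodium intake is associated with a change of between 5.7443 and 9.5719 mmHg in systolic blood pressure.

(5.7443, 9.5719)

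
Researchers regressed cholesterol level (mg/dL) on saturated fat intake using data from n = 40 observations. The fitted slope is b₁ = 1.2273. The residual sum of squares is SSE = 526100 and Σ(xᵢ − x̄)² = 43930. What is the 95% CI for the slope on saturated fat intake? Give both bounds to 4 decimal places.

MSE = SSE/(n − 2) = 526100/38 = 13844.7.
SE(b₁) = √(MSE/Sₓₓ) = √(13844.7/43930) = 0.561386.
df = n − 2 = 38.
t* = t_{0.025, 38} = 2.024394.
Margin = t* × SE = 2.024394 × 0.561386 = 1.136467.
CI: 1.2273 ± 1.136467 → (0.0908, 2.3638).
With 95% confidence, each one-unit increase in saturated fat intake is associated with a change of between 0.0908 and 2.3638 mg/dL in cholesterol level.

(0.0908, 2.3638)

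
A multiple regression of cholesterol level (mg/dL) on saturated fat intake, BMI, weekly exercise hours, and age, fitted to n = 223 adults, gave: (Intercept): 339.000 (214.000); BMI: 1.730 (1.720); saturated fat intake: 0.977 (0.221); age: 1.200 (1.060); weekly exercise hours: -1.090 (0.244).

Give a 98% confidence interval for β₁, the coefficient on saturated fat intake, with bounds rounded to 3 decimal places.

Read off: b = 0.977, SE = 0.221 for saturated fat intake.
df = n − k − 1 = 223 − 4 − 1 = 218.
t* = t_{0.01, 218} = 2.343575.
Margin = t* × SE = 2.343575 × 0.221 = 0.51793.
CI: 0.977 ± 0.51793 → (0.459, 1.495).

(0.459, 1.495)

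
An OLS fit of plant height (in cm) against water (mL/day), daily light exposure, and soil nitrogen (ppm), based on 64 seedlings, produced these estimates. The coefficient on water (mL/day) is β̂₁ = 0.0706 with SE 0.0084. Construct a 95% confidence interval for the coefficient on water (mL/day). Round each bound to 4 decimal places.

df = n − k − 1 = 64 − 3 − 1 = 60.
t* = t_{0.025, 60} = 2.000298.
Margin = t* × SE = 2.000298 × 0.0084 = 0.016803.
CI: 0.0706 ± 0.016803 → (0.0538, 0.0874).
With 95% confidence, each one-unit increase in water (mL/day) is associated with a change of between 0.0538 and 0.0874 cm in plant height, holding the other predictors fixed.

(0.0538, 0.0874)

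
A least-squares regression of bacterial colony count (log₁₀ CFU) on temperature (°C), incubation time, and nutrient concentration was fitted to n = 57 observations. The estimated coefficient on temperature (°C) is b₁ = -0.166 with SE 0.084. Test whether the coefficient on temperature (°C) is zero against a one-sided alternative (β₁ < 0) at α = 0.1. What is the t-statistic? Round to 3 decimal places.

H₀: β₁ = 0 vs H₁: β₁ < 0.
t = (b₁ − β₁⁰)/SE = -0.166 / 0.084 = -1.976.
df = n − k − 1 = 57 − 3 − 1 = 53.
One-sided p ≈ 0.0267, which is < 0.1, so reject H₀.
There is evidence that the true slope on temperature (°C) is negative, holding the other predictors fixed.

t = -1.976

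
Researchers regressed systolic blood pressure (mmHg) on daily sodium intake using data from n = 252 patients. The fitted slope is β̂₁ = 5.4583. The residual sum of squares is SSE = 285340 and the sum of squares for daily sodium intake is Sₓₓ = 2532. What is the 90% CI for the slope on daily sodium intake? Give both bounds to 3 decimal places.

MSE = SSE/(n − 2) = 285340/250 = 1141.36.
SE(β̂₁) = √(MSE/Sₓₓ) = √(1141.36/2532) = 0.671397.
df = n − 2 = 250.
t* = t_{0.05, 250} = 1.650971.
Margin = t* × SE = 1.650971 × 0.671397 = 1.10846.
CI: 5.4583 ± 1.10846 → (4.350, 6.567).
With 90% confidence, each one-unit increase in daily sodium intake is associated with a change of between 4.350 and 6.567 mmHg in systolic blood pressure.

(4.350, 6.567)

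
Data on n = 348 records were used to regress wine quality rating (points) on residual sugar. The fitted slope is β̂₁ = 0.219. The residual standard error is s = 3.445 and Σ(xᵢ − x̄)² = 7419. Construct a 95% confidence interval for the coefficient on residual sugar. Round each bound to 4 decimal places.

SE(β̂₁) = s/√Sₓₓ = 3.445/√7419 = 0.039996.
df = n − 2 = 346.
t* = t_{0.025, 346} = 1.966844.
Margin = t* × SE = 1.966844 × 0.039996 = 0.078666.
CI: 0.219 ± 0.078666 → (0.1403, 0.2977).
With 95% confidence, each one-unit increase in residual sugar is associated with a change of between 0.1403 and 0.2977 points in wine quality rating.

(0.1403, 0.2977)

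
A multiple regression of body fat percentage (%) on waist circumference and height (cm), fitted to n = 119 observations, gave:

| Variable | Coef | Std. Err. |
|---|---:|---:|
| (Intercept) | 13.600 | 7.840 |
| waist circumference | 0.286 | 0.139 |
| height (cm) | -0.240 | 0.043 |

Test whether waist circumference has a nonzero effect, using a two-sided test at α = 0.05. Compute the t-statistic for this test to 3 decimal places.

t = 2.058

Read off: b = 0.286, SE = 0.139 for waist circumference.
H₀: β₁ = 0 vs H₁: β₁ ≠ 0.
t = 0.286 / 0.139 = 2.058.
df = n − k − 1 = 119 − 2 − 1 = 116.
Two-sided p ≈ 0.0419, which is < 0.05, so reject H₀.
There is evidence that waist circumference is associated with body fat percentage, holding the other predictors fixed.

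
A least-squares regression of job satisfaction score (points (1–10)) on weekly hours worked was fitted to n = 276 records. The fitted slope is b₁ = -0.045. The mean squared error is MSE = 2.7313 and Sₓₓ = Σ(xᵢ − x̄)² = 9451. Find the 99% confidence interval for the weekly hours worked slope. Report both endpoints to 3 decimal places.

(-0.089, -0.001)

SE(b₁) = √(MSE/Sₓₓ) = √(2.7313/9451) = 0.0169999.
df = n − 2 = 274.
t* = t_{0.005, 274} = 2.593891.
Margin = t* × SE = 2.593891 × 0.0169999 = 0.04410.
CI: -0.045 ± 0.04410 → (-0.089, -0.001).
With 99% confidence, each one-unit increase in weekly hours worked is associated with a change of between -0.089 and -0.001 points (1–10) in job satisfaction score.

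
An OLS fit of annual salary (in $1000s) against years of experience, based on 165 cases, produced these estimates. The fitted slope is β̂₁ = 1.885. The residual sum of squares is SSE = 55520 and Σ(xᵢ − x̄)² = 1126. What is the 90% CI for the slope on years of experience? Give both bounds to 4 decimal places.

MSE = SSE/(n − 2) = 55520/163 = 340.613.
SE(β̂₁) = √(MSE/Sₓₓ) = √(340.613/1126) = 0.549999.
df = n − 2 = 163.
t* = t_{0.05, 163} = 1.654256.
Margin = t* × SE = 1.654256 × 0.549999 = 0.909839.
CI: 1.885 ± 0.909839 → (0.9752, 2.7948).
With 90% confidence, each one-unit increase in years of experience is associated with a change of between 0.9752 and 2.7948 $1000s in annual salary.

(0.9752, 2.7948)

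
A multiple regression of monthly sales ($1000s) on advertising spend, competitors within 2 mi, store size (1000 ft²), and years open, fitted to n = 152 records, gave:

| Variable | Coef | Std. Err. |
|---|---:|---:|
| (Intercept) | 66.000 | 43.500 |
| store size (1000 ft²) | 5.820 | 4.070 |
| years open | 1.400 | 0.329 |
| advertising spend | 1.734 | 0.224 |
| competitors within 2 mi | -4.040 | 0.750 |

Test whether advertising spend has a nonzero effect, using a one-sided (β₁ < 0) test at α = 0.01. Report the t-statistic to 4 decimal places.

t = 7.7411

Read off: b = 1.734, SE = 0.224 for advertising spend.
H₀: β₁ = 0 vs H₁: β₁ < 0.
t = 1.734 / 0.224 = 7.7411.
df = n − k − 1 = 152 − 4 − 1 = 147.
One-sided p ≈ 1.0000, which is ≥ 0.01, so fail to reject H₀.
The data do not give significant evidence that the true slope on advertising spend is negative, holding the other predictors fixed.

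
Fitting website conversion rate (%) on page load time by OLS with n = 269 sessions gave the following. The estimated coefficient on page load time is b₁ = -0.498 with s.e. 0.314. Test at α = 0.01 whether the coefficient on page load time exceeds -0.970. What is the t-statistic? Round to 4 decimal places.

H₀: β₁ = -0.970 vs H₁: β₁ > -0.970.
t = (b₁ − β₁⁰)/SE = (-0.498 − (-0.970)) / 0.314 = 1.5032.
df = n − 2 = 269 − 2 = 267.
One-sided p ≈ 0.0670, which is ≥ 0.01, so fail to reject H₀.
The data do not give significant evidence that the true slope on page load time exceeds -0.970 % per unit.

t = 1.5032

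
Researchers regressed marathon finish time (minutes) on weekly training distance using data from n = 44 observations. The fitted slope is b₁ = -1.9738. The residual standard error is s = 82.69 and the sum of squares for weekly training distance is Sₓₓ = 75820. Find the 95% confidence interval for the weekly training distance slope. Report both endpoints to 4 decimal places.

(-2.5798, -1.3678)

SE(b₁) = s/√Sₓₓ = 82.69/√75820 = 0.300304.
df = n − 2 = 42.
t* = t_{0.025, 42} = 2.018082.
Margin = t* × SE = 2.018082 × 0.300304 = 0.606038.
CI: -1.9738 ± 0.606038 → (-2.5798, -1.3678).
With 95% confidence, each one-unit increase in weekly training distance is associated with a change of between -2.5798 and -1.3678 minutes in marathon finish time.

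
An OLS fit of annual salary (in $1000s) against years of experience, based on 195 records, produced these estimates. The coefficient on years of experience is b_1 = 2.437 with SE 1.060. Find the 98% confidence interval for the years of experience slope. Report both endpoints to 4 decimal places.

df = n − 2 = 195 − 2 = 193.
t* = t_{0.01, 193} = 2.345824.
Margin = t* × SE = 2.345824 × 1.060 = 2.486573.
CI: 2.437 ± 2.486573 → (-0.0496, 4.9236).
With 98% confidence, each one-unit increase in years of experience is associated with a change of between -0.0496 and 4.9236 $1000s in annual salary.

(-0.0496, 4.9236)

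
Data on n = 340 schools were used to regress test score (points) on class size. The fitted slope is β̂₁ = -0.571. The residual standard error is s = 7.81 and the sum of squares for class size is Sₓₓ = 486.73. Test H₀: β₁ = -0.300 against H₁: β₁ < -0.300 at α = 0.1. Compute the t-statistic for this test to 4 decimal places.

t = -0.7655

SE(β̂₁) = s/√Sₓₓ = 7.81/√486.73 = 0.354003.
t = (-0.571 − (-0.300)) / 0.354003 = -0.7655.
df = n − 2 = 338.
One-sided p ≈ 0.2222, which is ≥ 0.1, so fail to reject H₀.
The data do not give significant evidence that the true slope on class size is below -0.300 points per unit.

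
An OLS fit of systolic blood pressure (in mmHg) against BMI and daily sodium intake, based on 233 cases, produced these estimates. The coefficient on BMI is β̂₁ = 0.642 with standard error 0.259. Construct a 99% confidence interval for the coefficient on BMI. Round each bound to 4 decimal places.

(-0.0307, 1.3147)

df = n − k − 1 = 233 − 2 − 1 = 230.
t* = t_{0.005, 230} = 2.597374.
Margin = t* × SE = 2.597374 × 0.259 = 0.672720.
CI: 0.642 ± 0.672720 → (-0.0307, 1.3147).
With 99% confidence, each one-unit increase in BMI is associated with a change of between -0.0307 and 1.3147 mmHg in systolic blood pressure, holding the other predictors fixed.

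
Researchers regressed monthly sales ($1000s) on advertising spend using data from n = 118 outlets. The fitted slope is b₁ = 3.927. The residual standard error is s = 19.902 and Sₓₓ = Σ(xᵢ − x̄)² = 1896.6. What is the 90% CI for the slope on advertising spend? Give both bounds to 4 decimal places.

SE(b₁) = s/√Sₓₓ = 19.902/√1896.6 = 0.456992.
df = n − 2 = 116.
t* = t_{0.05, 116} = 1.658096.
Margin = t* × SE = 1.658096 × 0.456992 = 0.757737.
CI: 3.927 ± 0.757737 → (3.1693, 4.6847).
With 90% confidence, each one-unit increase in advertising spend is associated with a change of between 3.1693 and 4.6847 $1000s in monthly sales.

(3.1693, 4.6847)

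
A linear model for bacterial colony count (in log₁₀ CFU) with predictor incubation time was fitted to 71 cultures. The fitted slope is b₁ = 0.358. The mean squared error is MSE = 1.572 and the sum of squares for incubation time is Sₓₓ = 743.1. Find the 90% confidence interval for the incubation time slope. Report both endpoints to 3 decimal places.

(0.281, 0.435)

SE(b₁) = √(MSE/Sₓₓ) = √(1.572/743.1) = 0.0459942.
df = n − 2 = 69.
t* = t_{0.05, 69} = 1.667239.
Margin = t* × SE = 1.667239 × 0.0459942 = 0.07668.
CI: 0.358 ± 0.07668 → (0.281, 0.435).
With 90% confidence, each one-unit increase in incubation time is associated with a change of between 0.281 and 0.435 log₁₀ CFU in bacterial colony count.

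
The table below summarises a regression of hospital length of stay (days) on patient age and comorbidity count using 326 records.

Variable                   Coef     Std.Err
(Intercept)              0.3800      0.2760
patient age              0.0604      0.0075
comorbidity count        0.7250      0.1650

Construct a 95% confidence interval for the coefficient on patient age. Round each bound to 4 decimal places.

(0.0456, 0.0752)

Read off: b = 0.0604, SE = 0.0075 for patient age.
df = n − k − 1 = 326 − 2 − 1 = 323.
t* = t_{0.025, 323} = 1.967336.
Margin = t* × SE = 1.967336 × 0.0075 = 0.014755.
CI: 0.0604 ± 0.014755 → (0.0456, 0.0752).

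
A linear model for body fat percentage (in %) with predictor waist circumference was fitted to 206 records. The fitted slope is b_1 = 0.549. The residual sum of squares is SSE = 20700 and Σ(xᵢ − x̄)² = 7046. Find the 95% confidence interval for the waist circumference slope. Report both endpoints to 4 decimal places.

MSE = SSE/(n − 2) = 20700/204 = 101.471.
SE(b_1) = √(MSE/Sₓₓ) = √(101.471/7046) = 0.120005.
df = n − 2 = 204.
t* = t_{0.025, 204} = 1.971661.
Margin = t* × SE = 1.971661 × 0.120005 = 0.236609.
CI: 0.549 ± 0.236609 → (0.3124, 0.7856).
With 95% confidence, each one-unit increase in waist circumference is associated with a change of between 0.3124 and 0.7856 % in body fat percentage.

(0.3124, 0.7856)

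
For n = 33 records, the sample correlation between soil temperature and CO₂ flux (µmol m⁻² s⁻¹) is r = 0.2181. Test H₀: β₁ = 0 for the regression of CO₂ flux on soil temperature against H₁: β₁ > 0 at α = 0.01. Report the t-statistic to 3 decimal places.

t = r·√(n − 2)/√(1 − r²) = 0.2181·√31/√0.952432 = 1.244.
df = n − 2 = 31.
One-sided p ≈ 0.1114, which is ≥ 0.01, so fail to reject H₀.
The data do not give significant evidence of a linear association between soil temperature and CO₂ flux.

t = 1.244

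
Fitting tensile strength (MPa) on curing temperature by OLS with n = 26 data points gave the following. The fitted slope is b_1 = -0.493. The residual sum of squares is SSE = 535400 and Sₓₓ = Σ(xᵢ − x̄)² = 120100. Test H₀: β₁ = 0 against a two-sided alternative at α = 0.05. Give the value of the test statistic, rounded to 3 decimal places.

t = -1.144

MSE = SSE/(n − 2) = 535400/24 = 22308.3.
SE(b_1) = √(MSE/Sₓₓ) = √(22308.3/120100) = 0.430985.
t = -0.493 / 0.430985 = -1.144.
df = n − 2 = 24.
Two-sided p ≈ 0.2640, which is ≥ 0.05, so fail to reject H₀.
The data do not give significant evidence of an association between curing temperature and tensile strength.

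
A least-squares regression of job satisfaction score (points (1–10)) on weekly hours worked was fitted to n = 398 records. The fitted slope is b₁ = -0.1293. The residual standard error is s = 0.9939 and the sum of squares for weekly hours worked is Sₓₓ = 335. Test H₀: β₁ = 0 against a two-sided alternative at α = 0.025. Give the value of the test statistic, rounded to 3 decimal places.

t = -2.381

SE(b₁) = s/√Sₓₓ = 0.9939/√335 = 0.0543026.
t = -0.1293 / 0.0543026 = -2.381.
df = n − 2 = 396.
Two-sided p ≈ 0.0177, which is < 0.025, so reject H₀.
There is evidence that weekly hours worked is associated with job satisfaction score.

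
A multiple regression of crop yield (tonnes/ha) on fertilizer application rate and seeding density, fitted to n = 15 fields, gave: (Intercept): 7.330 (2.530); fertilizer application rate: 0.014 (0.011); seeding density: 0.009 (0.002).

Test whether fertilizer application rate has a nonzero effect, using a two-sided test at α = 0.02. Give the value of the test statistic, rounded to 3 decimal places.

t = 1.273

Read off: b = 0.014, SE = 0.011 for fertilizer application rate.
H₀: β₁ = 0 vs H₁: β₁ ≠ 0.
t = 0.014 / 0.011 = 1.273.
df = n − k − 1 = 15 − 2 − 1 = 12.
Two-sided p ≈ 0.2272, which is ≥ 0.02, so fail to reject H₀.
The data do not give significant evidence of an association between fertilizer application rate and crop yield, after adjusting for the other predictors.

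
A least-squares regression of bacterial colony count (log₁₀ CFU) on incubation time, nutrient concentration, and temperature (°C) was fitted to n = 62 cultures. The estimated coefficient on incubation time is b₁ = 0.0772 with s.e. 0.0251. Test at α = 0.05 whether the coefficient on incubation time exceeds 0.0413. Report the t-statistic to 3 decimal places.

t = 1.430

H₀: β₁ = 0.0413 vs H₁: β₁ > 0.0413.
t = (b₁ − β₁⁰)/SE = (0.0772 − 0.0413) / 0.0251 = 1.430.
df = n − k − 1 = 62 − 3 − 1 = 58.
One-sided p ≈ 0.0790, which is ≥ 0.05, so fail to reject H₀.
The data do not give significant evidence that the true slope on incubation time exceeds 0.0413 log₁₀ CFU per unit, holding the other predictors fixed.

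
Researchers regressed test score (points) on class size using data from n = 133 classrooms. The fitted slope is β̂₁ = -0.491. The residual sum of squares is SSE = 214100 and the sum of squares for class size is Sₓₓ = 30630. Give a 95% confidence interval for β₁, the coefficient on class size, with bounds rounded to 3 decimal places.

MSE = SSE/(n − 2) = 214100/131 = 1634.35.
SE(β̂₁) = √(MSE/Sₓₓ) = √(1634.35/30630) = 0.230993.
df = n − 2 = 131.
t* = t_{0.025, 131} = 1.978239.
Margin = t* × SE = 1.978239 × 0.230993 = 0.45696.
CI: -0.491 ± 0.45696 → (-0.948, -0.034).
With 95% confidence, each one-unit increase in class size is associated with a change of between -0.948 and -0.034 points in test score.

(-0.948, -0.034)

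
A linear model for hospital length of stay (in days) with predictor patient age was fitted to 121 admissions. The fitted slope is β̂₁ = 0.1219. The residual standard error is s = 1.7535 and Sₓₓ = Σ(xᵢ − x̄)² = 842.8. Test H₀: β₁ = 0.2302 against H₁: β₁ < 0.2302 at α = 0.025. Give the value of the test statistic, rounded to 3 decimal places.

t = -1.793

SE(β̂₁) = s/√Sₓₓ = 1.7535/√842.8 = 0.0604009.
t = (0.1219 − 0.2302) / 0.0604009 = -1.793.
df = n − 2 = 119.
One-sided p ≈ 0.0378, which is ≥ 0.025, so fail to reject H₀.
The data do not give significant evidence that the true slope on patient age is below 0.2302 days per unit.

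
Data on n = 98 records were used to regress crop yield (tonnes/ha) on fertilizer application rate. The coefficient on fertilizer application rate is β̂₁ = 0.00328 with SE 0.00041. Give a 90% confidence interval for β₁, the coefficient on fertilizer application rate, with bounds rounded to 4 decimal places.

df = n − 2 = 98 − 2 = 96.
t* = t_{0.05, 96} = 1.660881.
Margin = t* × SE = 1.660881 × 0.00041 = 0.000681.
CI: 0.00328 ± 0.000681 → (0.0026, 0.0040).
With 90% confidence, each one-unit increase in fertilizer application rate is associated with a change of between 0.0026 and 0.0040 tonnes/ha in crop yield.

(0.0026, 0.0040)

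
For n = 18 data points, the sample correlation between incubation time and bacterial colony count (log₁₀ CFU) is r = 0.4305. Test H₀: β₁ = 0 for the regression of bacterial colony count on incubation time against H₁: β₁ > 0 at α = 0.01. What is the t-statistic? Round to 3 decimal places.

t = 1.908

t = r·√(n − 2)/√(1 − r²) = 0.4305·√16/√0.81467 = 1.908.
df = n − 2 = 16.
One-sided p ≈ 0.0373, which is ≥ 0.01, so fail to reject H₀.
The data do not give significant evidence of a linear association between incubation time and bacterial colony count.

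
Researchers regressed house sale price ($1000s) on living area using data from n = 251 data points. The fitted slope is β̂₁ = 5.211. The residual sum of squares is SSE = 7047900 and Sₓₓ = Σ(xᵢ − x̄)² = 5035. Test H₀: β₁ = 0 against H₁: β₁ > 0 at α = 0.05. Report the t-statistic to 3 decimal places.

t = 2.198

MSE = SSE/(n − 2) = 7047900/249 = 28304.8.
SE(β̂₁) = √(MSE/Sₓₓ) = √(28304.8/5035) = 2.37099.
t = 5.211 / 2.37099 = 2.198.
df = n − 2 = 249.
One-sided p ≈ 0.0144, which is < 0.05, so reject H₀.
There is evidence that the true slope on living area is positive.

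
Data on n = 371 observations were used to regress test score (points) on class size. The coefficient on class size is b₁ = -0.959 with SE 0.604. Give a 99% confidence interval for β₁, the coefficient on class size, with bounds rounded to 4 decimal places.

df = n − 2 = 371 − 2 = 369.
t* = t_{0.005, 369} = 2.589218.
Margin = t* × SE = 2.589218 × 0.604 = 1.563888.
CI: -0.959 ± 1.563888 → (-2.5229, 0.6049).
With 99% confidence, each one-unit increase in class size is associated with a change of between -2.5229 and 0.6049 points in test score.

(-2.5229, 0.6049)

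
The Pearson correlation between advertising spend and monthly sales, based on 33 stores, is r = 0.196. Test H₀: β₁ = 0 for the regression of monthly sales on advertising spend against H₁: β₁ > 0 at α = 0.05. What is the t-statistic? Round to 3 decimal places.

t = 1.113

t = r·√(n − 2)/√(1 − r²) = 0.196·√31/√0.961584 = 1.113.
df = n − 2 = 31.
One-sided p ≈ 0.1372, which is ≥ 0.05, so fail to reject H₀.
The data do not give significant evidence of a linear association between advertising spend and monthly sales.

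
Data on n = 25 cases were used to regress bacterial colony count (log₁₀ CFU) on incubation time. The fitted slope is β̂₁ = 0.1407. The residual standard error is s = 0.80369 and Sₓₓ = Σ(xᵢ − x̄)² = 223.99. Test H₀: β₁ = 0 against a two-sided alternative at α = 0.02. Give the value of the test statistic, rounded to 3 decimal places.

t = 2.620

SE(β̂₁) = s/√Sₓₓ = 0.80369/√223.99 = 0.0537.
t = 0.1407 / 0.0537 = 2.620.
df = n − 2 = 23.
Two-sided p ≈ 0.0153, which is < 0.02, so reject H₀.
There is evidence that incubation time is associated with bacterial colony count.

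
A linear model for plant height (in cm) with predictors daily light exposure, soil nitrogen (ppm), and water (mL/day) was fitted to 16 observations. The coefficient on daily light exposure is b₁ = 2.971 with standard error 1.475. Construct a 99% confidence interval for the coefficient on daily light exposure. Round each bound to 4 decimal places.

df = n − k − 1 = 16 − 3 − 1 = 12.
t* = t_{0.005, 12} = 3.05454.
Margin = t* × SE = 3.05454 × 1.475 = 4.505446.
CI: 2.971 ± 4.505446 → (-1.5344, 7.4764).
With 99% confidence, each one-unit increase in daily light exposure is associated with a change of between -1.5344 and 7.4764 cm in plant height, holding the other predictors fixed.

(-1.5344, 7.4764)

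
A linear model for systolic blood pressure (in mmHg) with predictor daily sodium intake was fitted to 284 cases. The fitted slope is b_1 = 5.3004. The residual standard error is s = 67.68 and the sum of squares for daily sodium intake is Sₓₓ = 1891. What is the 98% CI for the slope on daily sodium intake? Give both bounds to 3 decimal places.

(1.659, 8.942)

SE(b_1) = s/√Sₓₓ = 67.68/√1891 = 1.55638.
df = n − 2 = 282.
t* = t_{0.01, 282} = 2.339644.
Margin = t* × SE = 2.339644 × 1.55638 = 3.64137.
CI: 5.3004 ± 3.64137 → (1.659, 8.942).
With 98% confidence, each one-unit increase in daily sodium intake is associated with a change of between 1.659 and 8.942 mmHg in systolic blood pressure.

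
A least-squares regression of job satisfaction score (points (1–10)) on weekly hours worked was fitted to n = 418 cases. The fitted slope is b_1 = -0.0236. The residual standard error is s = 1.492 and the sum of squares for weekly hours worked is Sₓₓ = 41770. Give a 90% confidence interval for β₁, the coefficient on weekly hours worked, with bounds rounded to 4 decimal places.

(-0.0356, -0.0116)

SE(b_1) = s/√Sₓₓ = 1.492/√41770 = 0.00730023.
df = n − 2 = 416.
t* = t_{0.05, 416} = 1.648525.
Margin = t* × SE = 1.648525 × 0.00730023 = 0.012035.
CI: -0.0236 ± 0.012035 → (-0.0356, -0.0116).
With 90% confidence, each one-unit increase in weekly hours worked is associated with a change of between -0.0356 and -0.0116 points (1–10) in job satisfaction score.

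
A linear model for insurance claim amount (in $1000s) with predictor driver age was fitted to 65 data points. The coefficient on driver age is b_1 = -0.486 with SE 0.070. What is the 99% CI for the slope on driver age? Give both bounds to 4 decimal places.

(-0.6719, -0.3001)

df = n − 2 = 65 − 2 = 63.
t* = t_{0.005, 63} = 2.656145.
Margin = t* × SE = 2.656145 × 0.070 = 0.185930.
CI: -0.486 ± 0.185930 → (-0.6719, -0.3001).
With 99% confidence, each one-unit increase in driver age is associated with a change of between -0.6719 and -0.3001 $1000s in insurance claim amount.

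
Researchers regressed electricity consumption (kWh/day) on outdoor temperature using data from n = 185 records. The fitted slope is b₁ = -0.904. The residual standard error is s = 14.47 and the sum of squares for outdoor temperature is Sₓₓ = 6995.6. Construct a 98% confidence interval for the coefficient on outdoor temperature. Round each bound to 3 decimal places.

SE(b₁) = s/√Sₓₓ = 14.47/√6995.6 = 0.173004.
df = n − 2 = 183.
t* = t_{0.01, 183} = 2.346897.
Margin = t* × SE = 2.346897 × 0.173004 = 0.40602.
CI: -0.904 ± 0.40602 → (-1.310, -0.498).
With 98% confidence, each one-unit increase in outdoor temperature is associated with a change of between -1.310 and -0.498 kWh/day in electricity consumption.

(-1.310, -0.498)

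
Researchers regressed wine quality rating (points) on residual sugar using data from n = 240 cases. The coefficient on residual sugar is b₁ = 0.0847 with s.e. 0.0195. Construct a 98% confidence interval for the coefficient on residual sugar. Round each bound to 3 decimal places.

(0.039, 0.130)

df = n − 2 = 240 − 2 = 238.
t* = t_{0.01, 238} = 2.342118.
Margin = t* × SE = 2.342118 × 0.0195 = 0.04567.
CI: 0.0847 ± 0.04567 → (0.039, 0.130).
With 98% confidence, each one-unit increase in residual sugar is associated with a change of between 0.039 and 0.130 points in wine quality rating.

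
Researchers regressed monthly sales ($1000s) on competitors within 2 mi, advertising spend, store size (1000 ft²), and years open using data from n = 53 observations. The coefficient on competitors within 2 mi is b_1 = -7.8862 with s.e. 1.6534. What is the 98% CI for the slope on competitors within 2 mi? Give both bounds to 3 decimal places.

df = n − k − 1 = 53 − 4 − 1 = 48.
t* = t_{0.01, 48} = 2.406581.
Margin = t* × SE = 2.406581 × 1.6534 = 3.97904.
CI: -7.8862 ± 3.97904 → (-11.865, -3.907).
With 98% confidence, each one-unit increase in competitors within 2 mi is associated with a change of between -11.865 and -3.907 $1000s in monthly sales, holding the other predictors fixed.

(-11.865, -3.907)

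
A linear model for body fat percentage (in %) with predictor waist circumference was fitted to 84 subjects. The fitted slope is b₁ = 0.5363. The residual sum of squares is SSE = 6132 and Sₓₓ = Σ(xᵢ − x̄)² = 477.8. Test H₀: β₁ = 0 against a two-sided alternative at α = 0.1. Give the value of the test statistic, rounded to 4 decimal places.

t = 1.3556

MSE = SSE/(n − 2) = 6132/82 = 74.7805.
SE(b₁) = √(MSE/Sₓₓ) = √(74.7805/477.8) = 0.395613.
t = 0.5363 / 0.395613 = 1.3556.
df = n − 2 = 82.
Two-sided p ≈ 0.1789, which is ≥ 0.1, so fail to reject H₀.
The data do not give significant evidence of an association between waist circumference and body fat percentage.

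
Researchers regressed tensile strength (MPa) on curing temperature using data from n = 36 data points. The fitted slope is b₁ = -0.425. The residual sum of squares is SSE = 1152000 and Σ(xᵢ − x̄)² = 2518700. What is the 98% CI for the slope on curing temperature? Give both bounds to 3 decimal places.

(-0.708, -0.142)

MSE = SSE/(n − 2) = 1152000/34 = 33882.4.
SE(b₁) = √(MSE/Sₓₓ) = √(33882.4/2518700) = 0.115984.
df = n − 2 = 34.
t* = t_{0.01, 34} = 2.44115.
Margin = t* × SE = 2.44115 × 0.115984 = 0.28313.
CI: -0.425 ± 0.28313 → (-0.708, -0.142).
With 98% confidence, each one-unit increase in curing temperature is associated with a change of between -0.708 and -0.142 MPa in tensile strength.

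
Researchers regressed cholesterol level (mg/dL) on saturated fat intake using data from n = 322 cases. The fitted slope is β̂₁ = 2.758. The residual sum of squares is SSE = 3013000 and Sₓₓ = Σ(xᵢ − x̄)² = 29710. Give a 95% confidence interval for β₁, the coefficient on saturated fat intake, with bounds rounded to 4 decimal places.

MSE = SSE/(n − 2) = 3013000/320 = 9415.62.
SE(β̂₁) = √(MSE/Sₓₓ) = √(9415.62/29710) = 0.562954.
df = n − 2 = 320.
t* = t_{0.025, 320} = 1.967405.
Margin = t* × SE = 1.967405 × 0.562954 = 1.107559.
CI: 2.758 ± 1.107559 → (1.6504, 3.8656).
With 95% confidence, each one-unit increase in saturated fat intake is associated with a change of between 1.6504 and 3.8656 mg/dL in cholesterol level.

(1.6504, 3.8656)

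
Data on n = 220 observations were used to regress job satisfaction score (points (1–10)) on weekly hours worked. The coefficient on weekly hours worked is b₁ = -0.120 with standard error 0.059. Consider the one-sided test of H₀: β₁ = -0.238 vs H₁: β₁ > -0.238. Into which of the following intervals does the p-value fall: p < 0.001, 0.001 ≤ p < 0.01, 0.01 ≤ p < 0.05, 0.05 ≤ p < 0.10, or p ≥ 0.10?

t = (-0.120 − (-0.238)) / 0.059 = 2.000.
df = n − 2 = 220 − 2 = 218.
One-sided p = P(T_{218} > t) ≈ 0.0234.
So 0.01 ≤ p < 0.05.

0.01 ≤ p < 0.05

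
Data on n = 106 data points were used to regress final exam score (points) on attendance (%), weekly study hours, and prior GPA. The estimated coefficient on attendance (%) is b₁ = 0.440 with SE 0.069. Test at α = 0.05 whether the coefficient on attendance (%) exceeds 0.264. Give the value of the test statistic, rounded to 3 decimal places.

t = 2.551

H₀: β₁ = 0.264 vs H₁: β₁ > 0.264.
t = (b₁ − β₁⁰)/SE = (0.440 − 0.264) / 0.069 = 2.551.
df = n − k − 1 = 106 − 3 − 1 = 102.
One-sided p ≈ 0.0061, which is < 0.05, so reject H₀.
There is evidence that the true slope on attendance (%) exceeds 0.264 points per unit, holding the other predictors fixed.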